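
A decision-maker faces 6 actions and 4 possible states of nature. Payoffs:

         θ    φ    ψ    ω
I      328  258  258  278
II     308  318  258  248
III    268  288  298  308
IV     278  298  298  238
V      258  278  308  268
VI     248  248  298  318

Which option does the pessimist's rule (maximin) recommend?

Row minima: I=258, II=248, III=268, IV=238, V=258, VI=248
Best worst-case = 268 → III.

III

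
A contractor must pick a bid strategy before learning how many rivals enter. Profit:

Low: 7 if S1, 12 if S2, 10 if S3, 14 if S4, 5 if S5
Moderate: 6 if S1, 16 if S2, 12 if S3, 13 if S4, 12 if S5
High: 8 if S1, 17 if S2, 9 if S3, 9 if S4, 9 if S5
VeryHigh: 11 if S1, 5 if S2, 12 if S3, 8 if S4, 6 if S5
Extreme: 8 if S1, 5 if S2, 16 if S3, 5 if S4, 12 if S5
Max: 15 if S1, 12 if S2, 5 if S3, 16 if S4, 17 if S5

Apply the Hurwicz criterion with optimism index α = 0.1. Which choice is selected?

High

Low: 0.1·14 + 0.9·5 = 5.9
Moderate: 0.1·16 + 0.9·6 = 7
High: 0.1·17 + 0.9·8 = 8.9
VeryHigh: 0.1·12 + 0.9·5 = 5.7
Extreme: 0.1·16 + 0.9·5 = 6.1
Max: 0.1·17 + 0.9·5 = 6.2
Highest Hurwicz score = 8.9 → High.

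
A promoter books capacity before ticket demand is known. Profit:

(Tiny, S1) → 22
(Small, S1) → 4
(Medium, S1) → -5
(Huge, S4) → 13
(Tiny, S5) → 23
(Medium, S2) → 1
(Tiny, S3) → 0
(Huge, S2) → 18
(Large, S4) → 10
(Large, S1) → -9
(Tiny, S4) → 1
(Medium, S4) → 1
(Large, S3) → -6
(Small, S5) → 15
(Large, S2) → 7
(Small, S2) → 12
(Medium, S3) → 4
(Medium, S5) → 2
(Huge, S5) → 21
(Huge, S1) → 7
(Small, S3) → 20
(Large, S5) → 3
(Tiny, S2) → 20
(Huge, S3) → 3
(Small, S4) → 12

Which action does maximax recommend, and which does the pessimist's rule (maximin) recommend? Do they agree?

Row maxima: Tiny=23, Small=20, Medium=4, Large=10, Huge=21
Best best-case = 23 → Tiny.
Row minima: Tiny=0, Small=4, Medium=-5, Large=-9, Huge=3
Best worst-case = 4 → Small.

maximax → Tiny; maximin → Small (disagree)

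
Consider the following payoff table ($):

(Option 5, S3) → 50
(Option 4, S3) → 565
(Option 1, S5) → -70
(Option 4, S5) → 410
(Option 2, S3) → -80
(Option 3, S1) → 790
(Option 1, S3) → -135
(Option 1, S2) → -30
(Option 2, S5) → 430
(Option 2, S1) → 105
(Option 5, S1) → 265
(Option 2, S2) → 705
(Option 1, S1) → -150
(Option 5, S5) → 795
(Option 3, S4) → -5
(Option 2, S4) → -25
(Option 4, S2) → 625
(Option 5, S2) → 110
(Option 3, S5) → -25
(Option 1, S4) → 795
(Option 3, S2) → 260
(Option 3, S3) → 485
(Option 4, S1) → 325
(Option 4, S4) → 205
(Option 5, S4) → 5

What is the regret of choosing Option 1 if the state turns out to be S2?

Best payoff under S2 is 705.
Regret = 705 − (-30) = 735.

735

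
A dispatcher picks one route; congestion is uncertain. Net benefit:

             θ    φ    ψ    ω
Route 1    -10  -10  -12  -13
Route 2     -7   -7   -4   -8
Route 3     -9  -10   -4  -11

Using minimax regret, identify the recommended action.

Route 2

Column bests: θ=-7, φ=-7, ψ=-4, ω=-8.
Route 1 regrets: 3, 3, 8, 5 → max 8
Route 2 regrets: 0, 0, 0, 0 → max 0
Route 3 regrets: 2, 3, 0, 3 → max 3
Smallest max regret = 0 → Route 2.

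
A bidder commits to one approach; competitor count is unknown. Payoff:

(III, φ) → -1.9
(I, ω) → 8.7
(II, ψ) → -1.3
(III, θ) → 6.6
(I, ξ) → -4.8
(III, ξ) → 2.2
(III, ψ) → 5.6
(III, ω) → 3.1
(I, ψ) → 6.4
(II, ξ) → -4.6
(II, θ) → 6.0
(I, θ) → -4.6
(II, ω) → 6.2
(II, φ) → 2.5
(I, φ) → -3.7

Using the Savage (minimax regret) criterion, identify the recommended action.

Column bests: θ=6.6, φ=2.5, ψ=6.4, ω=8.7, ξ=2.2.
I regrets: 11.2, 6.2, 0.0, 0.0, 7.0 → max 11.2
II regrets: 0.6, 0.0, 7.7, 2.5, 6.8 → max 7.7
III regrets: 0.0, 4.4, 0.8, 5.6, 0.0 → max 5.6
Smallest max regret = 5.6 → III.

III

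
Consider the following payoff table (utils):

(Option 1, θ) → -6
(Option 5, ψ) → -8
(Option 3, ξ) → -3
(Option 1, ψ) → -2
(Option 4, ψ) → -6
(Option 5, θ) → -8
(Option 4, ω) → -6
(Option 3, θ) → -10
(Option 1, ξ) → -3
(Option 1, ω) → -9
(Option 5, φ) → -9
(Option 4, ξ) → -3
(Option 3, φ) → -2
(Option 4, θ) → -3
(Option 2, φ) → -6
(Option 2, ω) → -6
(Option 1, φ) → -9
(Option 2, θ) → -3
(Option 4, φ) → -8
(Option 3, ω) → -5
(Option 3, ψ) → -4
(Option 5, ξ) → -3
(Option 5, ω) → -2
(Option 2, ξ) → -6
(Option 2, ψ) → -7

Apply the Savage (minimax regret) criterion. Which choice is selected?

Option 2

Column bests: θ=-3, φ=-2, ψ=-2, ω=-2, ξ=-3.
Option 1 regrets: 3, 7, 0, 7, 0 → max 7
Option 2 regrets: 0, 4, 5, 4, 3 → max 5
Option 3 regrets: 7, 0, 2, 3, 0 → max 7
Option 4 regrets: 0, 6, 4, 4, 0 → max 6
Option 5 regrets: 5, 7, 6, 0, 0 → max 7
Smallest max regret = 5 → Option 2.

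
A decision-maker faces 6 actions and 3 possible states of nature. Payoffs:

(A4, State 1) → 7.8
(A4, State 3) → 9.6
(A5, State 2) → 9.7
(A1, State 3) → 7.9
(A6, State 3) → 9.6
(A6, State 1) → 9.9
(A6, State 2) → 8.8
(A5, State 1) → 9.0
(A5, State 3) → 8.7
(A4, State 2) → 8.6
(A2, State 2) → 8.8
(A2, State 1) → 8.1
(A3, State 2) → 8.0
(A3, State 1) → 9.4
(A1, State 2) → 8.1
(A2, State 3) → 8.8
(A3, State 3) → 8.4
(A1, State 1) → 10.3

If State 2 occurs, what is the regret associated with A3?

Best payoff under State 2 is 9.7.
Regret = 9.7 − 8.0 = 1.7.

1.7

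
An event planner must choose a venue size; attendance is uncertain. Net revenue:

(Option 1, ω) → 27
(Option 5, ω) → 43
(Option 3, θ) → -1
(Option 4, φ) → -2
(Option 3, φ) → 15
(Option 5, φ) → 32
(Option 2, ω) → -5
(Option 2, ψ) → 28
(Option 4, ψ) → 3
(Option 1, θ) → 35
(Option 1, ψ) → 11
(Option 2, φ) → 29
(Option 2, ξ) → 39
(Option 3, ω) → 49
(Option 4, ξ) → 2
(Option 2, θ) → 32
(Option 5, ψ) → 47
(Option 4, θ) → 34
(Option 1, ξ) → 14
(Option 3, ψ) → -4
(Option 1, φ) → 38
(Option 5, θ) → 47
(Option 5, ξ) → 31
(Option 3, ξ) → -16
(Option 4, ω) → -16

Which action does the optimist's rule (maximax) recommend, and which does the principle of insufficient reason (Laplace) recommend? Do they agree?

Row maxima: Option 1=38, Option 2=39, Option 3=49, Option 4=34, Option 5=47
Best best-case = 49 → Option 3.
Row averages: Option 1=25, Option 2=24.6, Option 3=8.6, Option 4=4.2, Option 5=40
Highest average = 40 → Option 5.

maximax → Option 3; laplace → Option 5 (disagree)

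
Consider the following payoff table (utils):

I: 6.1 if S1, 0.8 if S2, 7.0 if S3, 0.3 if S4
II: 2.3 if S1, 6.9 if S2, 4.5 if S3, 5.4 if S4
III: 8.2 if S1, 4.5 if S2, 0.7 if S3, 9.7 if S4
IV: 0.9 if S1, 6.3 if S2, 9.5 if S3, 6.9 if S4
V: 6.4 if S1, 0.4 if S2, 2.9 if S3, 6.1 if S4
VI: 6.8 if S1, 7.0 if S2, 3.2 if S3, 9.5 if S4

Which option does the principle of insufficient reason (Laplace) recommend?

Row averages: I=3.55, II=4.775, III=5.775, IV=5.9, V=3.95, VI=6.625
Highest average = 6.625 → VI.

VI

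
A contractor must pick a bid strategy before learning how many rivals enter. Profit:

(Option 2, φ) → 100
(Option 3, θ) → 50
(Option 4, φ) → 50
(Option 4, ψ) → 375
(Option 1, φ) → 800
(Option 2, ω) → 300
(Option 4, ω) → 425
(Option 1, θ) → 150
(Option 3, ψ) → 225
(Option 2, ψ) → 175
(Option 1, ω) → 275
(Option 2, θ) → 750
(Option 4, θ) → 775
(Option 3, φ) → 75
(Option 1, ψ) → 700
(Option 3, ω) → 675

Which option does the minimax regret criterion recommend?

Option 1

Column bests: θ=775, φ=800, ψ=700, ω=675.
Option 1 regrets: 625, 0, 0, 400 → max 625
Option 2 regrets: 25, 700, 525, 375 → max 700
Option 3 regrets: 725, 725, 475, 0 → max 725
Option 4 regrets: 0, 750, 325, 250 → max 750
Smallest max regret = 625 → Option 1.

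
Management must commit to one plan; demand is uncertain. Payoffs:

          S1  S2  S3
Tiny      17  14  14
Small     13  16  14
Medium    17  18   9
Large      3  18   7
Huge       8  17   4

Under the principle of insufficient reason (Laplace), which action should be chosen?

Tiny

Row averages: Tiny=15, Small=43/3, Medium=44/3, Large=28/3, Huge=29/3
Highest average = 15 → Tiny.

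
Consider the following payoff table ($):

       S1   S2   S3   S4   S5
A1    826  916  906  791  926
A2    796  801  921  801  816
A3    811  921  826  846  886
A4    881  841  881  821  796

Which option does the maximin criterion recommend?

A3

Row minima: A1=791, A2=796, A3=811, A4=796
Best worst-case = 811 → A3.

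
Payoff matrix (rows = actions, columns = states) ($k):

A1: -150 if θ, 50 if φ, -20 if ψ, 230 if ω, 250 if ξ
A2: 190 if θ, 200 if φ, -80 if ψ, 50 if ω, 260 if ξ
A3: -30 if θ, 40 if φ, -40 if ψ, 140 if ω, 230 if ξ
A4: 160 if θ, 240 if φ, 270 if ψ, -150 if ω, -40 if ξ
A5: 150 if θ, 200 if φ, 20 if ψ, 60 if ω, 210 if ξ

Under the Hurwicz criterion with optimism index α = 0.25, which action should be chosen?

A1: 0.25·250 + 0.75·(-150) = -50
A2: 0.25·260 + 0.75·(-80) = 5
A3: 0.25·230 + 0.75·(-40) = 27.5
A4: 0.25·270 + 0.75·(-150) = -45
A5: 0.25·210 + 0.75·20 = 67.5
Highest Hurwicz score = 67.5 → A5.

A5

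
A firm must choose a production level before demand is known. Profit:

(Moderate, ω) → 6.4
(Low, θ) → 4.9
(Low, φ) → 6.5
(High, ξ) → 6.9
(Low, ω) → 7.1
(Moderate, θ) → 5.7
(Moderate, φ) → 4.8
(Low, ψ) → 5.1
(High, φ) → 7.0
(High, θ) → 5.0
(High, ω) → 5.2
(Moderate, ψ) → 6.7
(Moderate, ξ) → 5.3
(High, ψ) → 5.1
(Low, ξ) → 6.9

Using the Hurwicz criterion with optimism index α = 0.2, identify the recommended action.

High

Low: 0.2·7.1 + 0.8·4.9 = 5.34
Moderate: 0.2·6.7 + 0.8·4.8 = 5.18
High: 0.2·7.0 + 0.8·5.0 = 5.4
Highest Hurwicz score = 5.4 → High.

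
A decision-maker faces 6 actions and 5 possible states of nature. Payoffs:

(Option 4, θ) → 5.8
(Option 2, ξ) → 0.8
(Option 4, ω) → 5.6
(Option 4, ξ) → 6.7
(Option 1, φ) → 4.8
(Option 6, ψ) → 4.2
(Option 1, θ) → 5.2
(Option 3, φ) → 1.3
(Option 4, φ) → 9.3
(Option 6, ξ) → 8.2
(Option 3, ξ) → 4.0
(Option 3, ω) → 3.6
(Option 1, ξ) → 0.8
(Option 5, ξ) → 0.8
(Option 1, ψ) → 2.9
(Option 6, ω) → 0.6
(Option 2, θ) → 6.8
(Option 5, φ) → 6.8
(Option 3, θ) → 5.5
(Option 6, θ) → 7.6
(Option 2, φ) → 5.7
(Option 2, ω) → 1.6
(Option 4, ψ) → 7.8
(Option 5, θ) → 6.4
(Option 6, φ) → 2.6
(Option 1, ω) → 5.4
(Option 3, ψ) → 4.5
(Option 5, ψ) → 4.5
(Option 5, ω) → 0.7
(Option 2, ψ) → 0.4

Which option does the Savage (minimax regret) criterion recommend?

Column bests: θ=7.6, φ=9.3, ψ=7.8, ω=5.6, ξ=8.2.
Option 1 regrets: 2.4, 4.5, 4.9, 0.2, 7.4 → max 7.4
Option 2 regrets: 0.8, 3.6, 7.4, 4.0, 7.4 → max 7.4
Option 3 regrets: 2.1, 8.0, 3.3, 2.0, 4.2 → max 8.0
Option 4 regrets: 1.8, 0.0, 0.0, 0.0, 1.5 → max 1.8
Option 5 regrets: 1.2, 2.5, 3.3, 4.9, 7.4 → max 7.4
Option 6 regrets: 0.0, 6.7, 3.6, 5.0, 0.0 → max 6.7
Smallest max regret = 1.8 → Option 4.

Option 4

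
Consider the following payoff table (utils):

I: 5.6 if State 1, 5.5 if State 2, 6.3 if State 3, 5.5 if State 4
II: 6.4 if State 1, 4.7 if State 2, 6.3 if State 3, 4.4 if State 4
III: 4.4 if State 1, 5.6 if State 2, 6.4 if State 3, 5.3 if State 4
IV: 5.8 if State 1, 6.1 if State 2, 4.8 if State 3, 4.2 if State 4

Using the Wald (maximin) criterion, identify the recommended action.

I

Row minima: I=5.5, II=4.4, III=4.4, IV=4.2
Best worst-case = 5.5 → I.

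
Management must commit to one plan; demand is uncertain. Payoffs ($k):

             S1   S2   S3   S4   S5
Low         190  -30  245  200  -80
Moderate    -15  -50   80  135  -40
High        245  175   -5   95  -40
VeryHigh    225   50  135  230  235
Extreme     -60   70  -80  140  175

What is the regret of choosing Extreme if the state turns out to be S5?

60

Best payoff under S5 is 235.
Regret = 235 − 175 = 60.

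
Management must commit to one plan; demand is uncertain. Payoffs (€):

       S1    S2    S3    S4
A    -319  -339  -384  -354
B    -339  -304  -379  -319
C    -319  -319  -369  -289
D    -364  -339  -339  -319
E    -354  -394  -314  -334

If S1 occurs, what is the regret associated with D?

45

Best payoff under S1 is -319.
Regret = -319 − (-364) = 45.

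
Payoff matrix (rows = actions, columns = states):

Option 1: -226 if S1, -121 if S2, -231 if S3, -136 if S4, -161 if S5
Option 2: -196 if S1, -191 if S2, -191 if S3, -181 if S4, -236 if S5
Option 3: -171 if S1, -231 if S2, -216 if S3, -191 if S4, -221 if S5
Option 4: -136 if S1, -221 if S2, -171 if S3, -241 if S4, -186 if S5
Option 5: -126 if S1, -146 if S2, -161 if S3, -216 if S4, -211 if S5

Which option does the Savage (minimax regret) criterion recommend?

Option 2

Column bests: S1=-126, S2=-121, S3=-161, S4=-136, S5=-161.
Option 1 regrets: 100, 0, 70, 0, 0 → max 100
Option 2 regrets: 70, 70, 30, 45, 75 → max 75
Option 3 regrets: 45, 110, 55, 55, 60 → max 110
Option 4 regrets: 10, 100, 10, 105, 25 → max 105
Option 5 regrets: 0, 25, 0, 80, 50 → max 80
Smallest max regret = 75 → Option 2.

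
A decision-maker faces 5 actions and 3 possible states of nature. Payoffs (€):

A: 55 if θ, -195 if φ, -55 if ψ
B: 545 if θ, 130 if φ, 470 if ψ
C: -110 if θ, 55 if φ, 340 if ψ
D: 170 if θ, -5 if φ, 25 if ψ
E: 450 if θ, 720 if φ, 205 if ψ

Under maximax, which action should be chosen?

Row maxima: A=55, B=545, C=340, D=170, E=720
Best best-case = 720 → E.

E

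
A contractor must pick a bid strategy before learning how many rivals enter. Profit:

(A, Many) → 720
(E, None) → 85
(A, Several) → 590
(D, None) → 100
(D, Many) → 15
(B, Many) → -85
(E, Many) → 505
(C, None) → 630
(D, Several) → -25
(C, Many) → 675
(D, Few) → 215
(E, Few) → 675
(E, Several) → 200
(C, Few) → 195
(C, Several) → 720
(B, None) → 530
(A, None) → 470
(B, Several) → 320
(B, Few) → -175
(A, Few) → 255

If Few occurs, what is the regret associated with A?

420

Best payoff under Few is 675.
Regret = 675 − 255 = 420.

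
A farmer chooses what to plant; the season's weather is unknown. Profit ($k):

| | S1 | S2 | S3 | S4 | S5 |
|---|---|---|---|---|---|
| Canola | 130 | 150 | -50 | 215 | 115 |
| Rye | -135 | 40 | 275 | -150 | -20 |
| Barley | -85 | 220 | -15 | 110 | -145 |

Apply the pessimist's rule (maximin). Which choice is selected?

Canola

Row minima: Canola=-50, Rye=-150, Barley=-145
Best worst-case = -50 → Canola.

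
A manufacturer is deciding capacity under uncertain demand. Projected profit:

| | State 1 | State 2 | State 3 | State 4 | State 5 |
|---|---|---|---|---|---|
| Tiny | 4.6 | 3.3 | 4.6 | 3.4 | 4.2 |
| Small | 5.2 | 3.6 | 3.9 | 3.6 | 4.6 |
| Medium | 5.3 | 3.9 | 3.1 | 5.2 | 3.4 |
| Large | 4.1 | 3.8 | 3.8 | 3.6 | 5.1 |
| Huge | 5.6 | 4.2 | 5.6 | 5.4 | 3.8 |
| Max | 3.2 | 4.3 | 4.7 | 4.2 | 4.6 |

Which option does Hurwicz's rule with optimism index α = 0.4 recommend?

Tiny: 0.4·4.6 + 0.6·3.3 = 3.82
Small: 0.4·5.2 + 0.6·3.6 = 4.24
Medium: 0.4·5.3 + 0.6·3.1 = 3.98
Large: 0.4·5.1 + 0.6·3.6 = 4.2
Huge: 0.4·5.6 + 0.6·3.8 = 4.52
Max: 0.4·4.7 + 0.6·3.2 = 3.8
Highest Hurwicz score = 4.52 → Huge.

Huge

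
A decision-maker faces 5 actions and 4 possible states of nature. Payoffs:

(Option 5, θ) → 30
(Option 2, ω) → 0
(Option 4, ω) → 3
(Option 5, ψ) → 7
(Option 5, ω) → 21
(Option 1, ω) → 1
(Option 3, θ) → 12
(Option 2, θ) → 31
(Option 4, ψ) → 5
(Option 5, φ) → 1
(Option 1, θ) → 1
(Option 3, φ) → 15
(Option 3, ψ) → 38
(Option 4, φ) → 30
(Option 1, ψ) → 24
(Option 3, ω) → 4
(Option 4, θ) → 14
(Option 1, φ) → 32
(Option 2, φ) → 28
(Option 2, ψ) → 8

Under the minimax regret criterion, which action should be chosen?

Column bests: θ=31, φ=32, ψ=38, ω=21.
Option 1 regrets: 30, 0, 14, 20 → max 30
Option 2 regrets: 0, 4, 30, 21 → max 30
Option 3 regrets: 19, 17, 0, 17 → max 19
Option 4 regrets: 17, 2, 33, 18 → max 33
Option 5 regrets: 1, 31, 31, 0 → max 31
Smallest max regret = 19 → Option 3.

Option 3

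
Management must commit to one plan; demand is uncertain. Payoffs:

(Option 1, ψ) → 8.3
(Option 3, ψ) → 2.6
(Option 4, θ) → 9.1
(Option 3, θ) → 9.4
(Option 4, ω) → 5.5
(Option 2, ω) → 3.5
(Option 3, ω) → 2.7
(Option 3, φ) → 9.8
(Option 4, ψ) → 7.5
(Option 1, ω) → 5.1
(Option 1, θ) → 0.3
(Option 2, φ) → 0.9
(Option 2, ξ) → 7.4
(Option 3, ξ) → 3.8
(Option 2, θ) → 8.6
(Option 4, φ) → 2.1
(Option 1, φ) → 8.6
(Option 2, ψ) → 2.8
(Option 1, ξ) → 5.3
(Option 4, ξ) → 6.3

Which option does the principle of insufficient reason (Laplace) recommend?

Row averages: Option 1=5.52, Option 2=4.64, Option 3=5.66, Option 4=6.1
Highest average = 6.1 → Option 4.

Option 4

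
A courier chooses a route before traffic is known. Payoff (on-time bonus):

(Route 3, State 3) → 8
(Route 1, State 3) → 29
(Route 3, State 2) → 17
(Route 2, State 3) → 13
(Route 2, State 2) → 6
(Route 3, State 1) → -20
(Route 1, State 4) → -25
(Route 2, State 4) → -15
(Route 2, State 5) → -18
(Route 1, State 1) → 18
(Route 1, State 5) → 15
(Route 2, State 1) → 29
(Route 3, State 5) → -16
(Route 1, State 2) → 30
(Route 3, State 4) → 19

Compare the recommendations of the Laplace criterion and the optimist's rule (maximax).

laplace → Route 1; maximax → Route 1 (agree)

Row averages: Route 1=13.4, Route 2=3, Route 3=1.6
Highest average = 13.4 → Route 1.
Row maxima: Route 1=30, Route 2=29, Route 3=19
Best best-case = 30 → Route 1.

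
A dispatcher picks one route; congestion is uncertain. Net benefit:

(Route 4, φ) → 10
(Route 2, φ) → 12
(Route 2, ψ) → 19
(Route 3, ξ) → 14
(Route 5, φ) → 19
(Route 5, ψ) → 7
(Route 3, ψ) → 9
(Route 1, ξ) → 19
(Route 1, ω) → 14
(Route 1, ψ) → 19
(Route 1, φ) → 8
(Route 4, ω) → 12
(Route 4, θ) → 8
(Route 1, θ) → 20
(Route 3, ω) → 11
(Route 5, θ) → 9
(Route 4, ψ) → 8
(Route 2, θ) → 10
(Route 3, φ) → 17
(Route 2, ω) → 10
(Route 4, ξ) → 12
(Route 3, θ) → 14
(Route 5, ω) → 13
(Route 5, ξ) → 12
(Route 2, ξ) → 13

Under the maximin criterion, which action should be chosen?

Row minima: Route 1=8, Route 2=10, Route 3=9, Route 4=8, Route 5=7
Best worst-case = 10 → Route 2.

Route 2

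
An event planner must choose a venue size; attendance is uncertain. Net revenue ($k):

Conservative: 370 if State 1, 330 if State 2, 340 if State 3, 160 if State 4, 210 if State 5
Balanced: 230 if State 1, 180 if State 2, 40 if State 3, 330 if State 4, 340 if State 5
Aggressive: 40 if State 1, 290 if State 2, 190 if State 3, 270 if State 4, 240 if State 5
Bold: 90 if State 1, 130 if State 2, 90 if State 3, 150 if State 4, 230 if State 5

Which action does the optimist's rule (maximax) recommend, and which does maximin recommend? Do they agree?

maximax → Conservative; maximin → Conservative (agree)

Row maxima: Conservative=370, Balanced=340, Aggressive=290, Bold=230
Best best-case = 370 → Conservative.
Row minima: Conservative=160, Balanced=40, Aggressive=40, Bold=90
Best worst-case = 160 → Conservative.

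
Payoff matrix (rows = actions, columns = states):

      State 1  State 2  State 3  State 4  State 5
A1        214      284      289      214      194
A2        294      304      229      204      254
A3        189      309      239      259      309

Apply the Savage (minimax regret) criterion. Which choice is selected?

A2

Column bests: State 1=294, State 2=309, State 3=289, State 4=259, State 5=309.
A1 regrets: 80, 25, 0, 45, 115 → max 115
A2 regrets: 0, 5, 60, 55, 55 → max 60
A3 regrets: 105, 0, 50, 0, 0 → max 105
Smallest max regret = 60 → A2.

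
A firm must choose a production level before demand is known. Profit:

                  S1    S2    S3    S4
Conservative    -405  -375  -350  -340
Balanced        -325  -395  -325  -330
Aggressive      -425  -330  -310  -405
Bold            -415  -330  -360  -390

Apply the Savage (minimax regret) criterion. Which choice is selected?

Column bests: S1=-325, S2=-330, S3=-310, S4=-330.
Conservative regrets: 80, 45, 40, 10 → max 80
Balanced regrets: 0, 65, 15, 0 → max 65
Aggressive regrets: 100, 0, 0, 75 → max 100
Bold regrets: 90, 0, 50, 60 → max 90
Smallest max regret = 65 → Balanced.

Balanced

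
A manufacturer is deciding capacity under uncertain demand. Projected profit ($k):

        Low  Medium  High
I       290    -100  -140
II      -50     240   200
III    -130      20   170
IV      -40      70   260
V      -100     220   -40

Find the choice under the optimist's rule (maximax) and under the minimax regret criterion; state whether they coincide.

maximax → I; minimax regret → IV (disagree)

Row maxima: I=290, II=240, III=170, IV=260, V=220
Best best-case = 290 → I.
Column bests: Low=290, Medium=240, High=260.
I regrets: 0, 340, 400 → max 400
II regrets: 340, 0, 60 → max 340
III regrets: 420, 220, 90 → max 420
IV regrets: 330, 170, 0 → max 330
V regrets: 390, 20, 300 → max 390
Smallest max regret = 330 → IV.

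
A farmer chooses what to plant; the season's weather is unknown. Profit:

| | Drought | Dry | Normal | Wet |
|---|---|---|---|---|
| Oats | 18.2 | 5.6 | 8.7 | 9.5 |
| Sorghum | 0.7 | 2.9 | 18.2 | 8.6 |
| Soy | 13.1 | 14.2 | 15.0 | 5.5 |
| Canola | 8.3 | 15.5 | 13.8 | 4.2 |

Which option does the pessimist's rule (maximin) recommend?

Oats

Row minima: Oats=5.6, Sorghum=0.7, Soy=5.5, Canola=4.2
Best worst-case = 5.6 → Oats.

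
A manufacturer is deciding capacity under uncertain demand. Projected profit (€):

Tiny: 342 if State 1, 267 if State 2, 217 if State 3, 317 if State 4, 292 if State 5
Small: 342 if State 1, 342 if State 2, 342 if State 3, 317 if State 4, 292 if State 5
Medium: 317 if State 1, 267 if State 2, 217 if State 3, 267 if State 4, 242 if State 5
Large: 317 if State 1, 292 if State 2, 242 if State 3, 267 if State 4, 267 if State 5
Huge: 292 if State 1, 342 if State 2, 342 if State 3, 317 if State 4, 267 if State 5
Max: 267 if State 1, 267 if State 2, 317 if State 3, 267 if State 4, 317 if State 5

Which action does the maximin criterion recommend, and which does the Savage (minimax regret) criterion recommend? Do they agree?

Row minima: Tiny=217, Small=292, Medium=217, Large=242, Huge=267, Max=267
Best worst-case = 292 → Small.
Column bests: State 1=342, State 2=342, State 3=342, State 4=317, State 5=317.
Tiny regrets: 0, 75, 125, 0, 25 → max 125
Small regrets: 0, 0, 0, 0, 25 → max 25
Medium regrets: 25, 75, 125, 50, 75 → max 125
Large regrets: 25, 50, 100, 50, 50 → max 100
Huge regrets: 50, 0, 0, 0, 50 → max 50
Max regrets: 75, 75, 25, 50, 0 → max 75
Smallest max regret = 25 → Small.

maximin → Small; minimax regret → Small (agree)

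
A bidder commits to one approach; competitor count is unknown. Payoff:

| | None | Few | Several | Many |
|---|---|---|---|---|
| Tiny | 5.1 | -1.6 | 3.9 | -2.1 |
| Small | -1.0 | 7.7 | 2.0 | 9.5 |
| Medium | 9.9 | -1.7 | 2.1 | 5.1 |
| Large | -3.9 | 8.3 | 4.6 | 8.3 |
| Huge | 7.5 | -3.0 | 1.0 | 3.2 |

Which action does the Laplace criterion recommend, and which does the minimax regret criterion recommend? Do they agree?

Row averages: Tiny=1.325, Small=4.55, Medium=3.85, Large=4.325, Huge=2.175
Highest average = 4.55 → Small.
Column bests: None=9.9, Few=8.3, Several=4.6, Many=9.5.
Tiny regrets: 4.8, 9.9, 0.7, 11.6 → max 11.6
Small regrets: 10.9, 0.6, 2.6, 0.0 → max 10.9
Medium regrets: 0.0, 10.0, 2.5, 4.4 → max 10.0
Large regrets: 13.8, 0.0, 0.0, 1.2 → max 13.8
Huge regrets: 2.4, 11.3, 3.6, 6.3 → max 11.3
Smallest max regret = 10.0 → Medium.

laplace → Small; minimax regret → Medium (disagree)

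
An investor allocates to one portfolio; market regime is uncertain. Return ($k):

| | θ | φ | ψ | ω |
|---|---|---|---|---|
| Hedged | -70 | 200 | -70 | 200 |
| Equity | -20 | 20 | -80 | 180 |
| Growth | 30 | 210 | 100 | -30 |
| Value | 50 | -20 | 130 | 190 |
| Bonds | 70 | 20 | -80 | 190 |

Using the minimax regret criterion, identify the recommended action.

Column bests: θ=70, φ=210, ψ=130, ω=200.
Hedged regrets: 140, 10, 200, 0 → max 200
Equity regrets: 90, 190, 210, 20 → max 210
Growth regrets: 40, 0, 30, 230 → max 230
Value regrets: 20, 230, 0, 10 → max 230
Bonds regrets: 0, 190, 210, 10 → max 210
Smallest max regret = 200 → Hedged.

Hedged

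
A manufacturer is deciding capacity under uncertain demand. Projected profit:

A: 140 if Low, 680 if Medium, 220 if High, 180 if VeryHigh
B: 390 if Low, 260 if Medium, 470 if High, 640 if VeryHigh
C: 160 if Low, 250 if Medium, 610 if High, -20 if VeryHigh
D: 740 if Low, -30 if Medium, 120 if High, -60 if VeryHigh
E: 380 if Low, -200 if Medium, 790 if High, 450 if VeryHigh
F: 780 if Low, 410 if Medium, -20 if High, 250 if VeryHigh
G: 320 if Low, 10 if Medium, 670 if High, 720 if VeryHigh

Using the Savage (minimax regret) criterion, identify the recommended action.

Column bests: Low=780, Medium=680, High=790, VeryHigh=720.
A regrets: 640, 0, 570, 540 → max 640
B regrets: 390, 420, 320, 80 → max 420
C regrets: 620, 430, 180, 740 → max 740
D regrets: 40, 710, 670, 780 → max 780
E regrets: 400, 880, 0, 270 → max 880
F regrets: 0, 270, 810, 470 → max 810
G regrets: 460, 670, 120, 0 → max 670
Smallest max regret = 420 → B.

B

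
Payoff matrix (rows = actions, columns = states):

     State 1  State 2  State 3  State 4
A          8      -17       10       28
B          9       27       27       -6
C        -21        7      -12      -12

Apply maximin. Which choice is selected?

B

Row minima: A=-17, B=-6, C=-21
Best worst-case = -6 → B.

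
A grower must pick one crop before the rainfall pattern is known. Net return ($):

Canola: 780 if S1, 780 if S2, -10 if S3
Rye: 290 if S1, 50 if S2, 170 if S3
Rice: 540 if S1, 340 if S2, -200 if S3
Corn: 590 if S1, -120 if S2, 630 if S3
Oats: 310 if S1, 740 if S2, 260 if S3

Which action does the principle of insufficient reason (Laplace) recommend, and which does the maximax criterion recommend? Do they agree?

laplace → Canola; maximax → Canola (agree)

Row averages: Canola=1550/3, Rye=170, Rice=680/3, Corn=1100/3, Oats=1310/3
Highest average = 1550/3 → Canola.
Row maxima: Canola=780, Rye=290, Rice=540, Corn=630, Oats=740
Best best-case = 780 → Canola.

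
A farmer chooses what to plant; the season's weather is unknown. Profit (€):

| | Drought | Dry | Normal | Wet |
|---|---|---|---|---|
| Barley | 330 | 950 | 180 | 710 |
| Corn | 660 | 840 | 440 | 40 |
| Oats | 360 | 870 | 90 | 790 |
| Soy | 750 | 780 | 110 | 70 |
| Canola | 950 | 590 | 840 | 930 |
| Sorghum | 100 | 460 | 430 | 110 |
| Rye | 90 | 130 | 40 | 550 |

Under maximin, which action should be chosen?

Row minima: Barley=180, Corn=40, Oats=90, Soy=70, Canola=590, Sorghum=100, Rye=40
Best worst-case = 590 → Canola.

Canola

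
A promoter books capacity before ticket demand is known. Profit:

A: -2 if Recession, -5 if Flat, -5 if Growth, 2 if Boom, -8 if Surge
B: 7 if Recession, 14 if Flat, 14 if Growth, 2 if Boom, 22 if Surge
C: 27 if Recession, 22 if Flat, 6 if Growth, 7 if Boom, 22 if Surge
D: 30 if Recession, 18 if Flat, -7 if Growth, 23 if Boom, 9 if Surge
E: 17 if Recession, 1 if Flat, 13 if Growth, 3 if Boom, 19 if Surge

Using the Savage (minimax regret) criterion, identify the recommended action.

C

Column bests: Recession=30, Flat=22, Growth=14, Boom=23, Surge=22.
A regrets: 32, 27, 19, 21, 30 → max 32
B regrets: 23, 8, 0, 21, 0 → max 23
C regrets: 3, 0, 8, 16, 0 → max 16
D regrets: 0, 4, 21, 0, 13 → max 21
E regrets: 13, 21, 1, 20, 3 → max 21
Smallest max regret = 16 → C.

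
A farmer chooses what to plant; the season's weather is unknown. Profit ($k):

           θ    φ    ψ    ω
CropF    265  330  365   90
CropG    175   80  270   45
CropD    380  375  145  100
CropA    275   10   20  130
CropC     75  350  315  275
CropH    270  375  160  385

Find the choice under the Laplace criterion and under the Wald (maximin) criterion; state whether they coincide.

laplace → CropH; maximin → CropH (agree)

Row averages: CropF=262.5, CropG=142.5, CropD=250, CropA=108.75, CropC=253.75, CropH=297.5
Highest average = 297.5 → CropH.
Row minima: CropF=90, CropG=45, CropD=100, CropA=10, CropC=75, CropH=160
Best worst-case = 160 → CropH.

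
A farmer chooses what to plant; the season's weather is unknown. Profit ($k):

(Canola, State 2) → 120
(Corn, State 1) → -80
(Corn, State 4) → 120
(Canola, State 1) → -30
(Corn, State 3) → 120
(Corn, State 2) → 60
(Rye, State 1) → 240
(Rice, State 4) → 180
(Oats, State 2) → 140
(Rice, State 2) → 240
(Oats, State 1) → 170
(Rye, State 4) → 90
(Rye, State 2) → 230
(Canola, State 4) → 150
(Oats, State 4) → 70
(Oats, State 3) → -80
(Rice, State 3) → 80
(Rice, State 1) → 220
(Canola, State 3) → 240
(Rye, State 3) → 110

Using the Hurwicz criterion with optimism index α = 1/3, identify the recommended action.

Rye

Rye: 1/3·240 + 2/3·90 = 140
Canola: 1/3·240 + 2/3·(-30) = 60
Corn: 1/3·120 + 2/3·(-80) = -40/3
Oats: 1/3·170 + 2/3·(-80) = 10/3
Rice: 1/3·240 + 2/3·80 = 400/3
Highest Hurwicz score = 140 → Rye.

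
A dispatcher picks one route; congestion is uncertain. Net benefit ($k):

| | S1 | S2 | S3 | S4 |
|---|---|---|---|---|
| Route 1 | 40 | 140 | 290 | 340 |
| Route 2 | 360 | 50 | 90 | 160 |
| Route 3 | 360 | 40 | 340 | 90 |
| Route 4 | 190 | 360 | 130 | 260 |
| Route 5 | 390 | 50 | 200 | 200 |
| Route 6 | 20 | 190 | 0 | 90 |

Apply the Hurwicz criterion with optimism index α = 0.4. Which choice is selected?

Route 4

Route 1: 0.4·340 + 0.6·40 = 160
Route 2: 0.4·360 + 0.6·50 = 174
Route 3: 0.4·360 + 0.6·40 = 168
Route 4: 0.4·360 + 0.6·130 = 222
Route 5: 0.4·390 + 0.6·50 = 186
Route 6: 0.4·190 + 0.6·0 = 76
Highest Hurwicz score = 222 → Route 4.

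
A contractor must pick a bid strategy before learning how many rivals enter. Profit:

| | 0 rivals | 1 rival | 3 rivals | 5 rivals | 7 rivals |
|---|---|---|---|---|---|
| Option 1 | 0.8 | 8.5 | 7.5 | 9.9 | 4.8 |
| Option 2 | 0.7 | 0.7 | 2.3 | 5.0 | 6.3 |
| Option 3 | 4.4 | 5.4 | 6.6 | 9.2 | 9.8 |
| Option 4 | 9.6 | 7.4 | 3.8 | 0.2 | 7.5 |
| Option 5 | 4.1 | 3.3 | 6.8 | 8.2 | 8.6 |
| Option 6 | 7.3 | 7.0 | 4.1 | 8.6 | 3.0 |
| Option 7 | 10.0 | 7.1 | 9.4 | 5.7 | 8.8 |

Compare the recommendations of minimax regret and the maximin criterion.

minimax regret → Option 7; maximin → Option 7 (agree)

Column bests: 0 rivals=10.0, 1 rival=8.5, 3 rivals=9.4, 5 rivals=9.9, 7 rivals=9.8.
Option 1 regrets: 9.2, 0.0, 1.9, 0.0, 5.0 → max 9.2
Option 2 regrets: 9.3, 7.8, 7.1, 4.9, 3.5 → max 9.3
Option 3 regrets: 5.6, 3.1, 2.8, 0.7, 0.0 → max 5.6
Option 4 regrets: 0.4, 1.1, 5.6, 9.7, 2.3 → max 9.7
Option 5 regrets: 5.9, 5.2, 2.6, 1.7, 1.2 → max 5.9
Option 6 regrets: 2.7, 1.5, 5.3, 1.3, 6.8 → max 6.8
Option 7 regrets: 0.0, 1.4, 0.0, 4.2, 1.0 → max 4.2
Smallest max regret = 4.2 → Option 7.
Row minima: Option 1=0.8, Option 2=0.7, Option 3=4.4, Option 4=0.2, Option 5=3.3, Option 6=3.0, Option 7=5.7
Best worst-case = 5.7 → Option 7.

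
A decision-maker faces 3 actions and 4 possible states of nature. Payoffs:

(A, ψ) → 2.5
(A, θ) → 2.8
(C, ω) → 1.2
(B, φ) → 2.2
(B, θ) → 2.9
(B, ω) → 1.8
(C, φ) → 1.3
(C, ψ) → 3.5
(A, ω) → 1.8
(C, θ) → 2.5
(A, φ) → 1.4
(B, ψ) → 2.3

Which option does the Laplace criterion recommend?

B

Row averages: A=2.125, B=2.3, C=2.125
Highest average = 2.3 → B.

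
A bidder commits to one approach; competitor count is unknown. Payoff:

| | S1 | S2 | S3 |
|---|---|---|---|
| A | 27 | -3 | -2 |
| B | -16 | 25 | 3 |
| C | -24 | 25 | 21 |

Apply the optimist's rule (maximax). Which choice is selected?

A

Row maxima: A=27, B=25, C=25
Best best-case = 27 → A.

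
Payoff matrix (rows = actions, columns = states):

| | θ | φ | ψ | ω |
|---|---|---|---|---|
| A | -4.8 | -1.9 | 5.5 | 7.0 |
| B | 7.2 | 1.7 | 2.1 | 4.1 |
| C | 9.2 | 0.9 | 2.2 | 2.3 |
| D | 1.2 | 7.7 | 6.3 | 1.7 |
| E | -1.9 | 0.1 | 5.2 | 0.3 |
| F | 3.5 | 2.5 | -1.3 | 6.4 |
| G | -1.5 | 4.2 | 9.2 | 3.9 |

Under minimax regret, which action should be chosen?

Column bests: θ=9.2, φ=7.7, ψ=9.2, ω=7.0.
A regrets: 14.0, 9.6, 3.7, 0.0 → max 14.0
B regrets: 2.0, 6.0, 7.1, 2.9 → max 7.1
C regrets: 0.0, 6.8, 7.0, 4.7 → max 7.0
D regrets: 8.0, 0.0, 2.9, 5.3 → max 8.0
E regrets: 11.1, 7.6, 4.0, 6.7 → max 11.1
F regrets: 5.7, 5.2, 10.5, 0.6 → max 10.5
G regrets: 10.7, 3.5, 0.0, 3.1 → max 10.7
Smallest max regret = 7.0 → C.

C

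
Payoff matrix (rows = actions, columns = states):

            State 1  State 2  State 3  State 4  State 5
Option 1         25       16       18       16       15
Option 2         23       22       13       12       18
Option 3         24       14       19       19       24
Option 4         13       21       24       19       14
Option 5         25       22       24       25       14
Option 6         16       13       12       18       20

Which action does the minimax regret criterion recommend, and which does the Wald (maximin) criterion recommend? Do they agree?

minimax regret → Option 3; maximin → Option 1 (disagree)

Column bests: State 1=25, State 2=22, State 3=24, State 4=25, State 5=24.
Option 1 regrets: 0, 6, 6, 9, 9 → max 9
Option 2 regrets: 2, 0, 11, 13, 6 → max 13
Option 3 regrets: 1, 8, 5, 6, 0 → max 8
Option 4 regrets: 12, 1, 0, 6, 10 → max 12
Option 5 regrets: 0, 0, 0, 0, 10 → max 10
Option 6 regrets: 9, 9, 12, 7, 4 → max 12
Smallest max regret = 8 → Option 3.
Row minima: Option 1=15, Option 2=12, Option 3=14, Option 4=13, Option 5=14, Option 6=12
Best worst-case = 15 → Option 1.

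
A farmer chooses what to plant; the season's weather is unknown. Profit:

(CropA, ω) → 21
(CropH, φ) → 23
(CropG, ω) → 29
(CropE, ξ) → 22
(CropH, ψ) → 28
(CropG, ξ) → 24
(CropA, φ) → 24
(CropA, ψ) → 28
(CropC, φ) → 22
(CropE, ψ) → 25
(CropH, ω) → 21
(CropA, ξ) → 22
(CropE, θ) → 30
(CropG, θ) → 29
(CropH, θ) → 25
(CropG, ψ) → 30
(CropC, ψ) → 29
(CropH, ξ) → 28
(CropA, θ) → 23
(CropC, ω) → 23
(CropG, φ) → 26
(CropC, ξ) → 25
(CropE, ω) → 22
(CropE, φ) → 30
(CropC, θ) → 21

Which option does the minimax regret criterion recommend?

Column bests: θ=30, φ=30, ψ=30, ω=29, ξ=28.
CropE regrets: 0, 0, 5, 7, 6 → max 7
CropC regrets: 9, 8, 1, 6, 3 → max 9
CropG regrets: 1, 4, 0, 0, 4 → max 4
CropA regrets: 7, 6, 2, 8, 6 → max 8
CropH regrets: 5, 7, 2, 8, 0 → max 8
Smallest max regret = 4 → CropG.

CropG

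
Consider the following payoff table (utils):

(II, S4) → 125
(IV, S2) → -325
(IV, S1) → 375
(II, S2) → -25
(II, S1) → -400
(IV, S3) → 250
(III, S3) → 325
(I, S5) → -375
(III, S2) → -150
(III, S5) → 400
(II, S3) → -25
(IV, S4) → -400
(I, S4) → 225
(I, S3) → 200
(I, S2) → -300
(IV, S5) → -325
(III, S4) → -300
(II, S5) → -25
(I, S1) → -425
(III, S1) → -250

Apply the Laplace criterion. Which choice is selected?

Row averages: I=-135, II=-70, III=5, IV=-85
Highest average = 5 → III.

III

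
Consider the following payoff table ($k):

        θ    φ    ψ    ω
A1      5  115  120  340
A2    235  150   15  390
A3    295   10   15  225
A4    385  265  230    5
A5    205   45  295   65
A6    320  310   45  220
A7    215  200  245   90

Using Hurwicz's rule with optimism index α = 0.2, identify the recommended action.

A7

A1: 0.2·340 + 0.8·5 = 72
A2: 0.2·390 + 0.8·15 = 90
A3: 0.2·295 + 0.8·10 = 67
A4: 0.2·385 + 0.8·5 = 81
A5: 0.2·295 + 0.8·45 = 95
A6: 0.2·320 + 0.8·45 = 100
A7: 0.2·245 + 0.8·90 = 121
Highest Hurwicz score = 121 → A7.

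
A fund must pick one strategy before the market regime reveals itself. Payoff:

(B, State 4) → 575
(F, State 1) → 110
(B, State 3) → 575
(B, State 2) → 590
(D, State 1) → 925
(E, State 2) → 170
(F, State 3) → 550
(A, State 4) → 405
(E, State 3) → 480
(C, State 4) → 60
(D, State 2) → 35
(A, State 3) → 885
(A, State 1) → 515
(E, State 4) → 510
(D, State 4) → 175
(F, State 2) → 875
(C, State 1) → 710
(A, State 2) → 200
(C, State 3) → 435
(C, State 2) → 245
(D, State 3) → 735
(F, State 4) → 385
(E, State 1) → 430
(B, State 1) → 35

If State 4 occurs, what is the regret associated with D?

Best payoff under State 4 is 575.
Regret = 575 − 175 = 400.

400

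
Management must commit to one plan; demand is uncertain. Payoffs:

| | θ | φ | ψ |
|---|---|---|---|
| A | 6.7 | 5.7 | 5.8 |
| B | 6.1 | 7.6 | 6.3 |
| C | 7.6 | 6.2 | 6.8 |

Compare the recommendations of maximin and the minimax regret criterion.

maximin → C; minimax regret → C (agree)

Row minima: A=5.7, B=6.1, C=6.2
Best worst-case = 6.2 → C.
Column bests: θ=7.6, φ=7.6, ψ=6.8.
A regrets: 0.9, 1.9, 1.0 → max 1.9
B regrets: 1.5, 0.0, 0.5 → max 1.5
C regrets: 0.0, 1.4, 0.0 → max 1.4
Smallest max regret = 1.4 → C.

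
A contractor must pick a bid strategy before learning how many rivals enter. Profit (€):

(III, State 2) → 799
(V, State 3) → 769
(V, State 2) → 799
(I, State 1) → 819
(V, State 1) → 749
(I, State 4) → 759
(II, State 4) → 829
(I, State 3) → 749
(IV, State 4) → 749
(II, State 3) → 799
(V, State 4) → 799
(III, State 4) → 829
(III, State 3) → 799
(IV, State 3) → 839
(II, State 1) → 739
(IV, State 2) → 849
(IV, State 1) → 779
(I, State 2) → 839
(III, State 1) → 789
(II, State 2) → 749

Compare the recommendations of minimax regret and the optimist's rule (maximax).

Column bests: State 1=819, State 2=849, State 3=839, State 4=829.
I regrets: 0, 10, 90, 70 → max 90
II regrets: 80, 100, 40, 0 → max 100
III regrets: 30, 50, 40, 0 → max 50
IV regrets: 40, 0, 0, 80 → max 80
V regrets: 70, 50, 70, 30 → max 70
Smallest max regret = 50 → III.
Row maxima: I=839, II=829, III=829, IV=849, V=799
Best best-case = 849 → IV.

minimax regret → III; maximax → IV (disagree)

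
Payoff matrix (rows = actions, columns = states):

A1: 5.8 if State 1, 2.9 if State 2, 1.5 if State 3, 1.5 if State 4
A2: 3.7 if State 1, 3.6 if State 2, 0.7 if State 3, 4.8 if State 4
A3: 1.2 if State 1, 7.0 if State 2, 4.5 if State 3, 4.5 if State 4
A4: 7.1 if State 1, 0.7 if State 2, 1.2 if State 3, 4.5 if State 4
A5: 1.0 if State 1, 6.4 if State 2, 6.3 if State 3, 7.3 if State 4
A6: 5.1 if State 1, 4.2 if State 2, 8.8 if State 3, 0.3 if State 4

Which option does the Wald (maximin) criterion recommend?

Row minima: A1=1.5, A2=0.7, A3=1.2, A4=0.7, A5=1.0, A6=0.3
Best worst-case = 1.5 → A1.

A1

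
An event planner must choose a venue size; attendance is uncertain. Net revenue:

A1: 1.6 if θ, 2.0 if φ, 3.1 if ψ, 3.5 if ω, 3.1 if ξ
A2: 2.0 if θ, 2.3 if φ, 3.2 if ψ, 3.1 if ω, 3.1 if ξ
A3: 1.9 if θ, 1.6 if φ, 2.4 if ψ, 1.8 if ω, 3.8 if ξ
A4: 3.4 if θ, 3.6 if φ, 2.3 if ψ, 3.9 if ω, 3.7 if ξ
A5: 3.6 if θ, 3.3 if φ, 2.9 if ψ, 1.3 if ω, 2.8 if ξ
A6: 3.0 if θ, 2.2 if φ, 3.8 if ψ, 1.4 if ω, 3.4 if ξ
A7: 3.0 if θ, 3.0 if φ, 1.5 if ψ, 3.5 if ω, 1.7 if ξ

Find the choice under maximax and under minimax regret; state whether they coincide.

Row maxima: A1=3.5, A2=3.2, A3=3.8, A4=3.9, A5=3.6, A6=3.8, A7=3.5
Best best-case = 3.9 → A4.
Column bests: θ=3.6, φ=3.6, ψ=3.8, ω=3.9, ξ=3.8.
A1 regrets: 2.0, 1.6, 0.7, 0.4, 0.7 → max 2.0
A2 regrets: 1.6, 1.3, 0.6, 0.8, 0.7 → max 1.6
A3 regrets: 1.7, 2.0, 1.4, 2.1, 0.0 → max 2.1
A4 regrets: 0.2, 0.0, 1.5, 0.0, 0.1 → max 1.5
A5 regrets: 0.0, 0.3, 0.9, 2.6, 1.0 → max 2.6
A6 regrets: 0.6, 1.4, 0.0, 2.5, 0.4 → max 2.5
A7 regrets: 0.6, 0.6, 2.3, 0.4, 2.1 → max 2.3
Smallest max regret = 1.5 → A4.

maximax → A4; minimax regret → A4 (agree)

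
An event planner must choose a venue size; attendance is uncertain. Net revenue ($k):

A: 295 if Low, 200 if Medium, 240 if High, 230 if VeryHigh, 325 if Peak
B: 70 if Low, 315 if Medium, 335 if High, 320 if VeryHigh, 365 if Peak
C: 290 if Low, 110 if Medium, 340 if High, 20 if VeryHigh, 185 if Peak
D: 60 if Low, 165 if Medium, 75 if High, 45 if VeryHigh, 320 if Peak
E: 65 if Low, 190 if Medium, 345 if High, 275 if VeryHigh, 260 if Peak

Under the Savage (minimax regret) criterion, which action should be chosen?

Column bests: Low=295, Medium=315, High=345, VeryHigh=320, Peak=365.
A regrets: 0, 115, 105, 90, 40 → max 115
B regrets: 225, 0, 10, 0, 0 → max 225
C regrets: 5, 205, 5, 300, 180 → max 300
D regrets: 235, 150, 270, 275, 45 → max 275
E regrets: 230, 125, 0, 45, 105 → max 230
Smallest max regret = 115 → A.

A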